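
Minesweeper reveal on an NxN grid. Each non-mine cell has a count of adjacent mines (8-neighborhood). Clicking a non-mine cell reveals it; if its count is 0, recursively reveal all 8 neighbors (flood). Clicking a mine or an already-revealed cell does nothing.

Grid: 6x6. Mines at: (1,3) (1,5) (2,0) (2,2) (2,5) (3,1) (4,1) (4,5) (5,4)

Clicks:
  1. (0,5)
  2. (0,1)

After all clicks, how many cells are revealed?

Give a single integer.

Click 1 (0,5) count=1: revealed 1 new [(0,5)] -> total=1
Click 2 (0,1) count=0: revealed 6 new [(0,0) (0,1) (0,2) (1,0) (1,1) (1,2)] -> total=7

Answer: 7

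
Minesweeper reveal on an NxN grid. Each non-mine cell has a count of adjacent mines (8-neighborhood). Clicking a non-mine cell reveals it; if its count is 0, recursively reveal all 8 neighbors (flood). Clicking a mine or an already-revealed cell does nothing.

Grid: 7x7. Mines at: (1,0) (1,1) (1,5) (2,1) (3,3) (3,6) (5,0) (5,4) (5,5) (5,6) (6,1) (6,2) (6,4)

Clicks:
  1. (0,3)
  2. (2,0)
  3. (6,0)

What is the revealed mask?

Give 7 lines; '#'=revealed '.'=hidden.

Click 1 (0,3) count=0: revealed 9 new [(0,2) (0,3) (0,4) (1,2) (1,3) (1,4) (2,2) (2,3) (2,4)] -> total=9
Click 2 (2,0) count=3: revealed 1 new [(2,0)] -> total=10
Click 3 (6,0) count=2: revealed 1 new [(6,0)] -> total=11

Answer: ..###..
..###..
#.###..
.......
.......
.......
#......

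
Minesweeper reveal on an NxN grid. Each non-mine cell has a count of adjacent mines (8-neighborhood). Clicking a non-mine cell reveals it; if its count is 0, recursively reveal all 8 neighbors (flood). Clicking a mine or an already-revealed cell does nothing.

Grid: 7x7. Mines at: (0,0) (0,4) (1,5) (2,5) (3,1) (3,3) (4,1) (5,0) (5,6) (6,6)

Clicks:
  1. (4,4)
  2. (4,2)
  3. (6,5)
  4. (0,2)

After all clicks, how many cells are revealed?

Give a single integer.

Click 1 (4,4) count=1: revealed 1 new [(4,4)] -> total=1
Click 2 (4,2) count=3: revealed 1 new [(4,2)] -> total=2
Click 3 (6,5) count=2: revealed 1 new [(6,5)] -> total=3
Click 4 (0,2) count=0: revealed 9 new [(0,1) (0,2) (0,3) (1,1) (1,2) (1,3) (2,1) (2,2) (2,3)] -> total=12

Answer: 12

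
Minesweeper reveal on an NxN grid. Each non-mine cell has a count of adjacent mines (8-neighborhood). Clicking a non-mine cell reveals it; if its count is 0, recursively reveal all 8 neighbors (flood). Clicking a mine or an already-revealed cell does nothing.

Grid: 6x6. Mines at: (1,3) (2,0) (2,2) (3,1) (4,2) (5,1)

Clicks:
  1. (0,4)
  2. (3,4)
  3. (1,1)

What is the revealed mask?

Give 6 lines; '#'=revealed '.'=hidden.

Answer: ....##
.#..##
...###
...###
...###
...###

Derivation:
Click 1 (0,4) count=1: revealed 1 new [(0,4)] -> total=1
Click 2 (3,4) count=0: revealed 15 new [(0,5) (1,4) (1,5) (2,3) (2,4) (2,5) (3,3) (3,4) (3,5) (4,3) (4,4) (4,5) (5,3) (5,4) (5,5)] -> total=16
Click 3 (1,1) count=2: revealed 1 new [(1,1)] -> total=17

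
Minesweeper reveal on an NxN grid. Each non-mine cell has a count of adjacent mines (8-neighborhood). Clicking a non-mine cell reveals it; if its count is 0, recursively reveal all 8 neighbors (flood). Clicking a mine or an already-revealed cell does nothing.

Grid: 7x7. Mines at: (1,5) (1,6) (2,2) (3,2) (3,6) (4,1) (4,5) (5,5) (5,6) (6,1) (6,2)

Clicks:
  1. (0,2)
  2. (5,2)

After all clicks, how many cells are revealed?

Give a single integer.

Click 1 (0,2) count=0: revealed 14 new [(0,0) (0,1) (0,2) (0,3) (0,4) (1,0) (1,1) (1,2) (1,3) (1,4) (2,0) (2,1) (3,0) (3,1)] -> total=14
Click 2 (5,2) count=3: revealed 1 new [(5,2)] -> total=15

Answer: 15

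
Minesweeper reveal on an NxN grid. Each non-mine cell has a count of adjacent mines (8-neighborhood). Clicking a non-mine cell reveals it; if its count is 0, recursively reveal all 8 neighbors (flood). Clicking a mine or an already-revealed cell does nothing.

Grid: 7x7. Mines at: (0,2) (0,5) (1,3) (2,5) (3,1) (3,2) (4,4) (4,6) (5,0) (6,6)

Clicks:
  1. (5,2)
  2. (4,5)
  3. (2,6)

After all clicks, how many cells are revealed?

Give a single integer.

Answer: 15

Derivation:
Click 1 (5,2) count=0: revealed 13 new [(4,1) (4,2) (4,3) (5,1) (5,2) (5,3) (5,4) (5,5) (6,1) (6,2) (6,3) (6,4) (6,5)] -> total=13
Click 2 (4,5) count=2: revealed 1 new [(4,5)] -> total=14
Click 3 (2,6) count=1: revealed 1 new [(2,6)] -> total=15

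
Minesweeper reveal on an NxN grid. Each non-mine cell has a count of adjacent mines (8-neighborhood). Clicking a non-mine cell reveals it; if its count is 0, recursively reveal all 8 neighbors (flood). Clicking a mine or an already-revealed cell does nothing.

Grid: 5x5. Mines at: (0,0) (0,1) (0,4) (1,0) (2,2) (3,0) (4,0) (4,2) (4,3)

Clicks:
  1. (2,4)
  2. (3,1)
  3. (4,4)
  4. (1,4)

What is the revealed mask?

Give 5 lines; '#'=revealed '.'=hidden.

Click 1 (2,4) count=0: revealed 6 new [(1,3) (1,4) (2,3) (2,4) (3,3) (3,4)] -> total=6
Click 2 (3,1) count=4: revealed 1 new [(3,1)] -> total=7
Click 3 (4,4) count=1: revealed 1 new [(4,4)] -> total=8
Click 4 (1,4) count=1: revealed 0 new [(none)] -> total=8

Answer: .....
...##
...##
.#.##
....#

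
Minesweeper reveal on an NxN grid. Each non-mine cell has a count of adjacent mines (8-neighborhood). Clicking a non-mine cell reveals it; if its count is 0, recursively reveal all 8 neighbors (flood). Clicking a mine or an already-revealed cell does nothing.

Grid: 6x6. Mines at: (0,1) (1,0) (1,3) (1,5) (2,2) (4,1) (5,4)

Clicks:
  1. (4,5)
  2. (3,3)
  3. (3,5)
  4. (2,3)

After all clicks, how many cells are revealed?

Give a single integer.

Answer: 9

Derivation:
Click 1 (4,5) count=1: revealed 1 new [(4,5)] -> total=1
Click 2 (3,3) count=1: revealed 1 new [(3,3)] -> total=2
Click 3 (3,5) count=0: revealed 7 new [(2,3) (2,4) (2,5) (3,4) (3,5) (4,3) (4,4)] -> total=9
Click 4 (2,3) count=2: revealed 0 new [(none)] -> total=9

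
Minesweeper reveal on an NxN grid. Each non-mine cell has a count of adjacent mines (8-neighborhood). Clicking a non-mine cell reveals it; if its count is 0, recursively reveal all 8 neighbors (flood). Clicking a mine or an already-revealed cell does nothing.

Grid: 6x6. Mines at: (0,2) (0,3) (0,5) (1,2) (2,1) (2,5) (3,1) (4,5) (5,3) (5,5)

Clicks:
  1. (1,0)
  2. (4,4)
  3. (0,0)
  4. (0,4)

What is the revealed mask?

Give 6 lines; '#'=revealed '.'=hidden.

Click 1 (1,0) count=1: revealed 1 new [(1,0)] -> total=1
Click 2 (4,4) count=3: revealed 1 new [(4,4)] -> total=2
Click 3 (0,0) count=0: revealed 3 new [(0,0) (0,1) (1,1)] -> total=5
Click 4 (0,4) count=2: revealed 1 new [(0,4)] -> total=6

Answer: ##..#.
##....
......
......
....#.
......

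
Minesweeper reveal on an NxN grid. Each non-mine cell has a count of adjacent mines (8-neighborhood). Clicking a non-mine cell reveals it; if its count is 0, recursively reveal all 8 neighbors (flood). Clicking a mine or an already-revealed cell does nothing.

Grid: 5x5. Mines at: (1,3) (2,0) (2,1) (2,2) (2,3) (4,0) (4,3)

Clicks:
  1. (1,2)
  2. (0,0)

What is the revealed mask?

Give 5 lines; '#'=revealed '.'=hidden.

Answer: ###..
###..
.....
.....
.....

Derivation:
Click 1 (1,2) count=4: revealed 1 new [(1,2)] -> total=1
Click 2 (0,0) count=0: revealed 5 new [(0,0) (0,1) (0,2) (1,0) (1,1)] -> total=6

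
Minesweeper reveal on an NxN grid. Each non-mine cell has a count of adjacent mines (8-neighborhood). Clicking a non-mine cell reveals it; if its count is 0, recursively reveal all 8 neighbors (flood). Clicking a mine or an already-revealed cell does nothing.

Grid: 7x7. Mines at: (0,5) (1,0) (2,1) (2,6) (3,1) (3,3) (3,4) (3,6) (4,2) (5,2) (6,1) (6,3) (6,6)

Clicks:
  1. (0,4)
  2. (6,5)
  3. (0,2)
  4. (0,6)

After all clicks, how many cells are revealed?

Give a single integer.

Answer: 13

Derivation:
Click 1 (0,4) count=1: revealed 1 new [(0,4)] -> total=1
Click 2 (6,5) count=1: revealed 1 new [(6,5)] -> total=2
Click 3 (0,2) count=0: revealed 10 new [(0,1) (0,2) (0,3) (1,1) (1,2) (1,3) (1,4) (2,2) (2,3) (2,4)] -> total=12
Click 4 (0,6) count=1: revealed 1 new [(0,6)] -> total=13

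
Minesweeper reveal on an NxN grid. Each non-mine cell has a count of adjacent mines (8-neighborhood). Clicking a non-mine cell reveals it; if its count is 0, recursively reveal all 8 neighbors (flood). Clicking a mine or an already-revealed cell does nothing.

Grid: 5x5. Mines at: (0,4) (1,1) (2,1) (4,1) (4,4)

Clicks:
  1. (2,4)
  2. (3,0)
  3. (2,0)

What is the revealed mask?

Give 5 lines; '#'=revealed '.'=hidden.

Click 1 (2,4) count=0: revealed 9 new [(1,2) (1,3) (1,4) (2,2) (2,3) (2,4) (3,2) (3,3) (3,4)] -> total=9
Click 2 (3,0) count=2: revealed 1 new [(3,0)] -> total=10
Click 3 (2,0) count=2: revealed 1 new [(2,0)] -> total=11

Answer: .....
..###
#.###
#.###
.....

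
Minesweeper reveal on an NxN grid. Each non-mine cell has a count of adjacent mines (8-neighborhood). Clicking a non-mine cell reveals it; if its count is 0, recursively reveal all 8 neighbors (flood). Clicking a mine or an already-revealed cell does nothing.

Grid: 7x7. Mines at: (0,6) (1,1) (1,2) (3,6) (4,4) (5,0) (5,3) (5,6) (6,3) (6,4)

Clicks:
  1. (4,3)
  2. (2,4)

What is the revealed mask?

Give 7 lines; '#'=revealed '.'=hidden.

Answer: ...###.
...###.
...###.
...###.
...#...
.......
.......

Derivation:
Click 1 (4,3) count=2: revealed 1 new [(4,3)] -> total=1
Click 2 (2,4) count=0: revealed 12 new [(0,3) (0,4) (0,5) (1,3) (1,4) (1,5) (2,3) (2,4) (2,5) (3,3) (3,4) (3,5)] -> total=13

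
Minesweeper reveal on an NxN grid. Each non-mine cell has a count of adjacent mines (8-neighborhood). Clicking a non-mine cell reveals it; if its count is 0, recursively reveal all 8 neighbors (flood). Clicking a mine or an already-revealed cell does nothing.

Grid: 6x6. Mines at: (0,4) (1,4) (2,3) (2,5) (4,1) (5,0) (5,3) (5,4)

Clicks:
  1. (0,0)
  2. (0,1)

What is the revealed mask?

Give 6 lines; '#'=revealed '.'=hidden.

Click 1 (0,0) count=0: revealed 14 new [(0,0) (0,1) (0,2) (0,3) (1,0) (1,1) (1,2) (1,3) (2,0) (2,1) (2,2) (3,0) (3,1) (3,2)] -> total=14
Click 2 (0,1) count=0: revealed 0 new [(none)] -> total=14

Answer: ####..
####..
###...
###...
......
......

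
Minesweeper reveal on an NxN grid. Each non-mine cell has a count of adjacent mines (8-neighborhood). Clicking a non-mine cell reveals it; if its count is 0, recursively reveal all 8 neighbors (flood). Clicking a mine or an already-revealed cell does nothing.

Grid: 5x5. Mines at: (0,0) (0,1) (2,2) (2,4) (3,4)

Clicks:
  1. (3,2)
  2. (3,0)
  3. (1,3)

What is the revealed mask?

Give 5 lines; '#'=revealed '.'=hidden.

Click 1 (3,2) count=1: revealed 1 new [(3,2)] -> total=1
Click 2 (3,0) count=0: revealed 11 new [(1,0) (1,1) (2,0) (2,1) (3,0) (3,1) (3,3) (4,0) (4,1) (4,2) (4,3)] -> total=12
Click 3 (1,3) count=2: revealed 1 new [(1,3)] -> total=13

Answer: .....
##.#.
##...
####.
####.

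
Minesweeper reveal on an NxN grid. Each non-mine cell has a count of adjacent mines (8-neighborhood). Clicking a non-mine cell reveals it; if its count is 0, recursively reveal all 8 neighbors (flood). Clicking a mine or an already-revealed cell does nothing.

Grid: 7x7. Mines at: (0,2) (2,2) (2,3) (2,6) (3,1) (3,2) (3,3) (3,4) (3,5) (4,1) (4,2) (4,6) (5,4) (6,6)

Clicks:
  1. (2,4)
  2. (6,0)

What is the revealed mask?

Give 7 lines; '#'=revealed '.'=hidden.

Answer: .......
.......
....#..
.......
.......
####...
####...

Derivation:
Click 1 (2,4) count=4: revealed 1 new [(2,4)] -> total=1
Click 2 (6,0) count=0: revealed 8 new [(5,0) (5,1) (5,2) (5,3) (6,0) (6,1) (6,2) (6,3)] -> total=9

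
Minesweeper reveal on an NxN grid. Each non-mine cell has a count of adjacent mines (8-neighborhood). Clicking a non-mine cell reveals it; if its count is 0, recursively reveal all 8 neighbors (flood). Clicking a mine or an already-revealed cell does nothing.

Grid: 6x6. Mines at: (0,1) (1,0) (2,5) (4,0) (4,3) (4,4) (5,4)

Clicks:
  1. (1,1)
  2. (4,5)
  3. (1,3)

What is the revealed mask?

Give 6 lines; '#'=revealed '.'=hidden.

Answer: ..####
.#####
.####.
.####.
.....#
......

Derivation:
Click 1 (1,1) count=2: revealed 1 new [(1,1)] -> total=1
Click 2 (4,5) count=2: revealed 1 new [(4,5)] -> total=2
Click 3 (1,3) count=0: revealed 16 new [(0,2) (0,3) (0,4) (0,5) (1,2) (1,3) (1,4) (1,5) (2,1) (2,2) (2,3) (2,4) (3,1) (3,2) (3,3) (3,4)] -> total=18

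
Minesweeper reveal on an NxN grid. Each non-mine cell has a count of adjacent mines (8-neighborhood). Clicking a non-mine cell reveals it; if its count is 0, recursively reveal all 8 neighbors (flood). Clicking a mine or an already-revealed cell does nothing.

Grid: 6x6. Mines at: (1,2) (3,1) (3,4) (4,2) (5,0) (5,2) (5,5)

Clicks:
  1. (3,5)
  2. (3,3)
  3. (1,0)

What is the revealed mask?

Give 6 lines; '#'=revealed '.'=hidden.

Click 1 (3,5) count=1: revealed 1 new [(3,5)] -> total=1
Click 2 (3,3) count=2: revealed 1 new [(3,3)] -> total=2
Click 3 (1,0) count=0: revealed 6 new [(0,0) (0,1) (1,0) (1,1) (2,0) (2,1)] -> total=8

Answer: ##....
##....
##....
...#.#
......
......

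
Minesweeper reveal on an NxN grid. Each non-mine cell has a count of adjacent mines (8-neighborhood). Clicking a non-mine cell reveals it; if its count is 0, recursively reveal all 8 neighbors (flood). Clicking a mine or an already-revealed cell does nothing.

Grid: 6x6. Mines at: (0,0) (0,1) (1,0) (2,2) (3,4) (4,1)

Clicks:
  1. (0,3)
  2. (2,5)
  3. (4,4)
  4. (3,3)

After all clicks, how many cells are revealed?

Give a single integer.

Answer: 13

Derivation:
Click 1 (0,3) count=0: revealed 11 new [(0,2) (0,3) (0,4) (0,5) (1,2) (1,3) (1,4) (1,5) (2,3) (2,4) (2,5)] -> total=11
Click 2 (2,5) count=1: revealed 0 new [(none)] -> total=11
Click 3 (4,4) count=1: revealed 1 new [(4,4)] -> total=12
Click 4 (3,3) count=2: revealed 1 new [(3,3)] -> total=13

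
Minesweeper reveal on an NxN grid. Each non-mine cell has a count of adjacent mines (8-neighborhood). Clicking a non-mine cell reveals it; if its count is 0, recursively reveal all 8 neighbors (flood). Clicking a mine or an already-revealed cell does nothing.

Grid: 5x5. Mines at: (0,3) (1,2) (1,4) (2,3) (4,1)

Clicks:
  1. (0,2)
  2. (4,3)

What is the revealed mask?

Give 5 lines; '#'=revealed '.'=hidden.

Answer: ..#..
.....
.....
..###
..###

Derivation:
Click 1 (0,2) count=2: revealed 1 new [(0,2)] -> total=1
Click 2 (4,3) count=0: revealed 6 new [(3,2) (3,3) (3,4) (4,2) (4,3) (4,4)] -> total=7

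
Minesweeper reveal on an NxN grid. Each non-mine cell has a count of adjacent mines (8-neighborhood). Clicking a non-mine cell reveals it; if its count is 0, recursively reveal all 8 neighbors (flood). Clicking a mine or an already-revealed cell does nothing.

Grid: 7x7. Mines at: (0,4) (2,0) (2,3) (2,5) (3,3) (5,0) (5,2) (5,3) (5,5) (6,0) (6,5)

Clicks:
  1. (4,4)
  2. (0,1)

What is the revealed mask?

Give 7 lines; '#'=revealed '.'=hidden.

Click 1 (4,4) count=3: revealed 1 new [(4,4)] -> total=1
Click 2 (0,1) count=0: revealed 8 new [(0,0) (0,1) (0,2) (0,3) (1,0) (1,1) (1,2) (1,3)] -> total=9

Answer: ####...
####...
.......
.......
....#..
.......
.......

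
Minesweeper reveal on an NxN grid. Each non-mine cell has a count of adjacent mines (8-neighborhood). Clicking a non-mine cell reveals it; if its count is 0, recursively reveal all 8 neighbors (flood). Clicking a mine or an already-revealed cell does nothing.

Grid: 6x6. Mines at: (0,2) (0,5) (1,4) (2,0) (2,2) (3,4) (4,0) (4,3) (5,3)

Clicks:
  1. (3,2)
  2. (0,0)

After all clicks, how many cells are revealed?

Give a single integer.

Click 1 (3,2) count=2: revealed 1 new [(3,2)] -> total=1
Click 2 (0,0) count=0: revealed 4 new [(0,0) (0,1) (1,0) (1,1)] -> total=5

Answer: 5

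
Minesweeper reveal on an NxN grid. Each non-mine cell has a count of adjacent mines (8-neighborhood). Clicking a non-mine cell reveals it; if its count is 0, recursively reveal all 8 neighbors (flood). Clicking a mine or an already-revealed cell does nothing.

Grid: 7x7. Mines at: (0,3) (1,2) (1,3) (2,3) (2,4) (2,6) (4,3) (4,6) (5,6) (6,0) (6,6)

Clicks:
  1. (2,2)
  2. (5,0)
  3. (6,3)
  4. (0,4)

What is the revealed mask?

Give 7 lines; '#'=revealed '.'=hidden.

Click 1 (2,2) count=3: revealed 1 new [(2,2)] -> total=1
Click 2 (5,0) count=1: revealed 1 new [(5,0)] -> total=2
Click 3 (6,3) count=0: revealed 10 new [(5,1) (5,2) (5,3) (5,4) (5,5) (6,1) (6,2) (6,3) (6,4) (6,5)] -> total=12
Click 4 (0,4) count=2: revealed 1 new [(0,4)] -> total=13

Answer: ....#..
.......
..#....
.......
.......
######.
.#####.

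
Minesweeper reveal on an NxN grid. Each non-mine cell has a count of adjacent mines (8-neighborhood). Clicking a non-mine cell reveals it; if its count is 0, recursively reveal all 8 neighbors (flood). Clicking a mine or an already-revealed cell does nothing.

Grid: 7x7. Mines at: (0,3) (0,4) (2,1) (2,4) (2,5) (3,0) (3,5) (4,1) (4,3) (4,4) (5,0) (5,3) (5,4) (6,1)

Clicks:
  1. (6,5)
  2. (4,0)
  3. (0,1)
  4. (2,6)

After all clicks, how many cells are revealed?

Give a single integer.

Answer: 9

Derivation:
Click 1 (6,5) count=1: revealed 1 new [(6,5)] -> total=1
Click 2 (4,0) count=3: revealed 1 new [(4,0)] -> total=2
Click 3 (0,1) count=0: revealed 6 new [(0,0) (0,1) (0,2) (1,0) (1,1) (1,2)] -> total=8
Click 4 (2,6) count=2: revealed 1 new [(2,6)] -> total=9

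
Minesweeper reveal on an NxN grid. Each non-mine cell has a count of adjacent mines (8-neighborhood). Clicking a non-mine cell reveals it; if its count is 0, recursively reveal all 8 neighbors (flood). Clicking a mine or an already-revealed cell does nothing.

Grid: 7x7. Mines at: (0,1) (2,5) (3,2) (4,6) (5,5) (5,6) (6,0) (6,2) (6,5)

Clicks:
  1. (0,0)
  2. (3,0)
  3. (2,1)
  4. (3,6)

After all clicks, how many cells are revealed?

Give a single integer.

Click 1 (0,0) count=1: revealed 1 new [(0,0)] -> total=1
Click 2 (3,0) count=0: revealed 10 new [(1,0) (1,1) (2,0) (2,1) (3,0) (3,1) (4,0) (4,1) (5,0) (5,1)] -> total=11
Click 3 (2,1) count=1: revealed 0 new [(none)] -> total=11
Click 4 (3,6) count=2: revealed 1 new [(3,6)] -> total=12

Answer: 12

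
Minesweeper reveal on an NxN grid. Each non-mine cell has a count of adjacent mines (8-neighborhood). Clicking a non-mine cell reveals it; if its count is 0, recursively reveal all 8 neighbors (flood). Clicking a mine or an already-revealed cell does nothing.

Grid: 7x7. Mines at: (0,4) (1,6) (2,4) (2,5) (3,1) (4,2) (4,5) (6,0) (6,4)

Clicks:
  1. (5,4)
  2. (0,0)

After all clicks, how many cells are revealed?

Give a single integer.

Answer: 13

Derivation:
Click 1 (5,4) count=2: revealed 1 new [(5,4)] -> total=1
Click 2 (0,0) count=0: revealed 12 new [(0,0) (0,1) (0,2) (0,3) (1,0) (1,1) (1,2) (1,3) (2,0) (2,1) (2,2) (2,3)] -> total=13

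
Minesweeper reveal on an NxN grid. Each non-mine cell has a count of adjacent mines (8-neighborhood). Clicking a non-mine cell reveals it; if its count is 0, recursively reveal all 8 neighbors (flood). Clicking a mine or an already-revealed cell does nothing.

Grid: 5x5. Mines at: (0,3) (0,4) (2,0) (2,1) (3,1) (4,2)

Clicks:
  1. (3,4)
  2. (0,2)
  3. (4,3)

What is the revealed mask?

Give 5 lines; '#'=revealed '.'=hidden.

Answer: ..#..
..###
..###
..###
...##

Derivation:
Click 1 (3,4) count=0: revealed 11 new [(1,2) (1,3) (1,4) (2,2) (2,3) (2,4) (3,2) (3,3) (3,4) (4,3) (4,4)] -> total=11
Click 2 (0,2) count=1: revealed 1 new [(0,2)] -> total=12
Click 3 (4,3) count=1: revealed 0 new [(none)] -> total=12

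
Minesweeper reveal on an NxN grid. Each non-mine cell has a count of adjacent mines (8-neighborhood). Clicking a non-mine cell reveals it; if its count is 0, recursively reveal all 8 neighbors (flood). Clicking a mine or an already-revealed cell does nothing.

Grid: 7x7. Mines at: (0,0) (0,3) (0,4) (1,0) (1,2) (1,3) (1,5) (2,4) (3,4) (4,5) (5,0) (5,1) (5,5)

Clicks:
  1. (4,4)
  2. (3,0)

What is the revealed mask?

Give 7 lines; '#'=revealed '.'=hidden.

Click 1 (4,4) count=3: revealed 1 new [(4,4)] -> total=1
Click 2 (3,0) count=0: revealed 12 new [(2,0) (2,1) (2,2) (2,3) (3,0) (3,1) (3,2) (3,3) (4,0) (4,1) (4,2) (4,3)] -> total=13

Answer: .......
.......
####...
####...
#####..
.......
.......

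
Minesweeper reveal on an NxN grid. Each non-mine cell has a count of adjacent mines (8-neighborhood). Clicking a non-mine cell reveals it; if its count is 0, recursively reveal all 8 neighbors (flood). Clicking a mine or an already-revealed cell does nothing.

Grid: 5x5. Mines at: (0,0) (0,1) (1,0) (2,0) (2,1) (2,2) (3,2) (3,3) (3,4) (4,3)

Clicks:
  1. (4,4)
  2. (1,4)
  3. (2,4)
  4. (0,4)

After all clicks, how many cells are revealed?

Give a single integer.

Click 1 (4,4) count=3: revealed 1 new [(4,4)] -> total=1
Click 2 (1,4) count=0: revealed 8 new [(0,2) (0,3) (0,4) (1,2) (1,3) (1,4) (2,3) (2,4)] -> total=9
Click 3 (2,4) count=2: revealed 0 new [(none)] -> total=9
Click 4 (0,4) count=0: revealed 0 new [(none)] -> total=9

Answer: 9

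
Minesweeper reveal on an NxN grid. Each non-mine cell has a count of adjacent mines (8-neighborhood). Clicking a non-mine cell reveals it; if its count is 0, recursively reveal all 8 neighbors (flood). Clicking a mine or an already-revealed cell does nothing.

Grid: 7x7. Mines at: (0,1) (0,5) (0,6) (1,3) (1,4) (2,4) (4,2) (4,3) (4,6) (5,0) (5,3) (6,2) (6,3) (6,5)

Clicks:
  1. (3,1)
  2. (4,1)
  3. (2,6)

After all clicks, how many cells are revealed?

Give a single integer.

Click 1 (3,1) count=1: revealed 1 new [(3,1)] -> total=1
Click 2 (4,1) count=2: revealed 1 new [(4,1)] -> total=2
Click 3 (2,6) count=0: revealed 6 new [(1,5) (1,6) (2,5) (2,6) (3,5) (3,6)] -> total=8

Answer: 8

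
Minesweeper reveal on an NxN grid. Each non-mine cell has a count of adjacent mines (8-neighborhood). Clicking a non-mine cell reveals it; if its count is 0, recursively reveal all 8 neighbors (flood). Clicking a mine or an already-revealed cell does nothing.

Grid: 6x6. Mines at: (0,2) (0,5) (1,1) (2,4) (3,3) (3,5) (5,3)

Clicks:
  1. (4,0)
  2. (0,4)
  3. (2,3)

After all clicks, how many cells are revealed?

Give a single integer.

Answer: 14

Derivation:
Click 1 (4,0) count=0: revealed 12 new [(2,0) (2,1) (2,2) (3,0) (3,1) (3,2) (4,0) (4,1) (4,2) (5,0) (5,1) (5,2)] -> total=12
Click 2 (0,4) count=1: revealed 1 new [(0,4)] -> total=13
Click 3 (2,3) count=2: revealed 1 new [(2,3)] -> total=14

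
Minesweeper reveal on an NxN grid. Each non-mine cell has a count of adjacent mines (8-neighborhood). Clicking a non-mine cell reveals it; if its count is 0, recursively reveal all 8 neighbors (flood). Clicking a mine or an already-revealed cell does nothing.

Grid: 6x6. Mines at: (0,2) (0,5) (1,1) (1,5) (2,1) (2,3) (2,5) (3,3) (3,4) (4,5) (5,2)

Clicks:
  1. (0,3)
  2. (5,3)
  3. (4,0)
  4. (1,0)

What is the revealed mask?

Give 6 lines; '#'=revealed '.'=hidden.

Answer: ...#..
#.....
......
##....
##....
##.#..

Derivation:
Click 1 (0,3) count=1: revealed 1 new [(0,3)] -> total=1
Click 2 (5,3) count=1: revealed 1 new [(5,3)] -> total=2
Click 3 (4,0) count=0: revealed 6 new [(3,0) (3,1) (4,0) (4,1) (5,0) (5,1)] -> total=8
Click 4 (1,0) count=2: revealed 1 new [(1,0)] -> total=9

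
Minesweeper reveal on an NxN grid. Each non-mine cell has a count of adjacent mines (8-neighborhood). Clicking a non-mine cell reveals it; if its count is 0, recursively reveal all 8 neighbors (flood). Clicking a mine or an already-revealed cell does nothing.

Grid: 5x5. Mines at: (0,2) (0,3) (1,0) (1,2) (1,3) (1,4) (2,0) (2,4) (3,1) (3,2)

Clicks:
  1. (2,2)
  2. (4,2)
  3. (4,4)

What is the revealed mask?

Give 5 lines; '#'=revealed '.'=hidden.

Answer: .....
.....
..#..
...##
..###

Derivation:
Click 1 (2,2) count=4: revealed 1 new [(2,2)] -> total=1
Click 2 (4,2) count=2: revealed 1 new [(4,2)] -> total=2
Click 3 (4,4) count=0: revealed 4 new [(3,3) (3,4) (4,3) (4,4)] -> total=6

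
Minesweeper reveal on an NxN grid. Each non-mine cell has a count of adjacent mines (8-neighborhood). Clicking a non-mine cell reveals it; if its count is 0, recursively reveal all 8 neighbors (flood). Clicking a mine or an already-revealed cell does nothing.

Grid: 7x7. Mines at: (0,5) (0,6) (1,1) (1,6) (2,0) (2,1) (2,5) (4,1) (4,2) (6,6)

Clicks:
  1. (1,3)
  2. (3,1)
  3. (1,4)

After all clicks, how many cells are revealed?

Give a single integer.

Answer: 13

Derivation:
Click 1 (1,3) count=0: revealed 12 new [(0,2) (0,3) (0,4) (1,2) (1,3) (1,4) (2,2) (2,3) (2,4) (3,2) (3,3) (3,4)] -> total=12
Click 2 (3,1) count=4: revealed 1 new [(3,1)] -> total=13
Click 3 (1,4) count=2: revealed 0 new [(none)] -> total=13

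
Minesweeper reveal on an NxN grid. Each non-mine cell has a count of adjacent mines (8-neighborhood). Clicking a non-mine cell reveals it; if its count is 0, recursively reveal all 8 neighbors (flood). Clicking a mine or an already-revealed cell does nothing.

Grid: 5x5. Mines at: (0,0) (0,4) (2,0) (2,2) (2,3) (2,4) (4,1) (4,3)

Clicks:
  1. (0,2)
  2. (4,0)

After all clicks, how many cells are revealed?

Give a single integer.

Click 1 (0,2) count=0: revealed 6 new [(0,1) (0,2) (0,3) (1,1) (1,2) (1,3)] -> total=6
Click 2 (4,0) count=1: revealed 1 new [(4,0)] -> total=7

Answer: 7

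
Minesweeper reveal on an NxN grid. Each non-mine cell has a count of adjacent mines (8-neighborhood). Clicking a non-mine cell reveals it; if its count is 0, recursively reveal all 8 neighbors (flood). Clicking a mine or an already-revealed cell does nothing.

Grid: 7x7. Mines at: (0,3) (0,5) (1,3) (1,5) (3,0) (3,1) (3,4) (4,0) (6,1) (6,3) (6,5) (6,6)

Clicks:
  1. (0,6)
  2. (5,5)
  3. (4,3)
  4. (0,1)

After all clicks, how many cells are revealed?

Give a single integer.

Answer: 12

Derivation:
Click 1 (0,6) count=2: revealed 1 new [(0,6)] -> total=1
Click 2 (5,5) count=2: revealed 1 new [(5,5)] -> total=2
Click 3 (4,3) count=1: revealed 1 new [(4,3)] -> total=3
Click 4 (0,1) count=0: revealed 9 new [(0,0) (0,1) (0,2) (1,0) (1,1) (1,2) (2,0) (2,1) (2,2)] -> total=12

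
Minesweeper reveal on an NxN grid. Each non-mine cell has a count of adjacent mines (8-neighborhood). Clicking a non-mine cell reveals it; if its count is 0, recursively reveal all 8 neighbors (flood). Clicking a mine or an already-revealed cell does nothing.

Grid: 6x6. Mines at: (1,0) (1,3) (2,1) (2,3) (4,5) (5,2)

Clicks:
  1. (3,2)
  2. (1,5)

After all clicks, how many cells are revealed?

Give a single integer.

Click 1 (3,2) count=2: revealed 1 new [(3,2)] -> total=1
Click 2 (1,5) count=0: revealed 8 new [(0,4) (0,5) (1,4) (1,5) (2,4) (2,5) (3,4) (3,5)] -> total=9

Answer: 9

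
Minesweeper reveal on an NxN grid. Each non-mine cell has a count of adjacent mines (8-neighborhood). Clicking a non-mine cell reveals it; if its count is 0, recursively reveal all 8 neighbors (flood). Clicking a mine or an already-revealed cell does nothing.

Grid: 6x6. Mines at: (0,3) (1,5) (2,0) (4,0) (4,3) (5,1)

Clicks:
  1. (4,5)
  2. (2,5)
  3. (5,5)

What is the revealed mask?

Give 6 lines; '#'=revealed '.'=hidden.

Answer: ......
......
....##
....##
....##
....##

Derivation:
Click 1 (4,5) count=0: revealed 8 new [(2,4) (2,5) (3,4) (3,5) (4,4) (4,5) (5,4) (5,5)] -> total=8
Click 2 (2,5) count=1: revealed 0 new [(none)] -> total=8
Click 3 (5,5) count=0: revealed 0 new [(none)] -> total=8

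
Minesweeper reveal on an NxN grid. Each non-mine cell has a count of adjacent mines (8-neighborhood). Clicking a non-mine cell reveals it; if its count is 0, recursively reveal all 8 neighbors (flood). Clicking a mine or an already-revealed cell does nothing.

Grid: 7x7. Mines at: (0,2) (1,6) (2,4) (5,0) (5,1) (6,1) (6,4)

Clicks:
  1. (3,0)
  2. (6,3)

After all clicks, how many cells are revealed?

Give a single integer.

Answer: 34

Derivation:
Click 1 (3,0) count=0: revealed 33 new [(0,0) (0,1) (1,0) (1,1) (1,2) (1,3) (2,0) (2,1) (2,2) (2,3) (2,5) (2,6) (3,0) (3,1) (3,2) (3,3) (3,4) (3,5) (3,6) (4,0) (4,1) (4,2) (4,3) (4,4) (4,5) (4,6) (5,2) (5,3) (5,4) (5,5) (5,6) (6,5) (6,6)] -> total=33
Click 2 (6,3) count=1: revealed 1 new [(6,3)] -> total=34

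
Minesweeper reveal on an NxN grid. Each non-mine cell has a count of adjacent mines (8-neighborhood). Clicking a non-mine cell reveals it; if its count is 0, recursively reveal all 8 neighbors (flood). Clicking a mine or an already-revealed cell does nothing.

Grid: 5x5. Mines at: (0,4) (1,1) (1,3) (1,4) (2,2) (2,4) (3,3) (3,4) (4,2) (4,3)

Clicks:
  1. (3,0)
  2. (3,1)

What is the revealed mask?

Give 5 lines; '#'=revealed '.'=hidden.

Click 1 (3,0) count=0: revealed 6 new [(2,0) (2,1) (3,0) (3,1) (4,0) (4,1)] -> total=6
Click 2 (3,1) count=2: revealed 0 new [(none)] -> total=6

Answer: .....
.....
##...
##...
##...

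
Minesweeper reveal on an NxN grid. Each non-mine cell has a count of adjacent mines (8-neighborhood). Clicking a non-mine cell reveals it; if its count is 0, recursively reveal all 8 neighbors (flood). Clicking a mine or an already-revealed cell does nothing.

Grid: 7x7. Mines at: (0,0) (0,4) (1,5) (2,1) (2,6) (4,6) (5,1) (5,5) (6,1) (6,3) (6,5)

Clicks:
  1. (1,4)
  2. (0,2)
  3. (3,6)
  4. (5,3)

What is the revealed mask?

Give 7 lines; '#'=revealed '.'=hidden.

Answer: .###...
.####..
.......
......#
.......
...#...
.......

Derivation:
Click 1 (1,4) count=2: revealed 1 new [(1,4)] -> total=1
Click 2 (0,2) count=0: revealed 6 new [(0,1) (0,2) (0,3) (1,1) (1,2) (1,3)] -> total=7
Click 3 (3,6) count=2: revealed 1 new [(3,6)] -> total=8
Click 4 (5,3) count=1: revealed 1 new [(5,3)] -> total=9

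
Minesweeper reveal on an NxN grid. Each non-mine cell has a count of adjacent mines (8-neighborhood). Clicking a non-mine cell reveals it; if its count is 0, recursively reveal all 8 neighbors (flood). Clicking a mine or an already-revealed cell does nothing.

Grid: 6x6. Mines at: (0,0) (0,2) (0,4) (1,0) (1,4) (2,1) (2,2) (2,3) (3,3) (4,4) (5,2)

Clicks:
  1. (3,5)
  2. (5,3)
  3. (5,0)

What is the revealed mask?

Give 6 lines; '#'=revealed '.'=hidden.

Answer: ......
......
......
##...#
##....
##.#..

Derivation:
Click 1 (3,5) count=1: revealed 1 new [(3,5)] -> total=1
Click 2 (5,3) count=2: revealed 1 new [(5,3)] -> total=2
Click 3 (5,0) count=0: revealed 6 new [(3,0) (3,1) (4,0) (4,1) (5,0) (5,1)] -> total=8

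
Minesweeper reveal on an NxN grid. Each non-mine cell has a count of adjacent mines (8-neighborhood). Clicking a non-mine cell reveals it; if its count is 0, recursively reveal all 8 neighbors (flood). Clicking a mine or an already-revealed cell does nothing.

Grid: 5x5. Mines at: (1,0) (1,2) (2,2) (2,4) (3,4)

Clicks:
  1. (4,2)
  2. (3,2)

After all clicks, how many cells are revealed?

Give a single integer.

Answer: 10

Derivation:
Click 1 (4,2) count=0: revealed 10 new [(2,0) (2,1) (3,0) (3,1) (3,2) (3,3) (4,0) (4,1) (4,2) (4,3)] -> total=10
Click 2 (3,2) count=1: revealed 0 new [(none)] -> total=10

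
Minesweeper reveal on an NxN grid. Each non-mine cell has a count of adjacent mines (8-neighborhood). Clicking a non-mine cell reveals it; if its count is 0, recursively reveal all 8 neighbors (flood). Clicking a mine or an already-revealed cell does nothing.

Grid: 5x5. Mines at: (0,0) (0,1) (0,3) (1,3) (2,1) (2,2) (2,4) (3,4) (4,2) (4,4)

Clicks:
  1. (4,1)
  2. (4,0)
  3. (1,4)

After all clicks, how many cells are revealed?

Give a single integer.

Answer: 5

Derivation:
Click 1 (4,1) count=1: revealed 1 new [(4,1)] -> total=1
Click 2 (4,0) count=0: revealed 3 new [(3,0) (3,1) (4,0)] -> total=4
Click 3 (1,4) count=3: revealed 1 new [(1,4)] -> total=5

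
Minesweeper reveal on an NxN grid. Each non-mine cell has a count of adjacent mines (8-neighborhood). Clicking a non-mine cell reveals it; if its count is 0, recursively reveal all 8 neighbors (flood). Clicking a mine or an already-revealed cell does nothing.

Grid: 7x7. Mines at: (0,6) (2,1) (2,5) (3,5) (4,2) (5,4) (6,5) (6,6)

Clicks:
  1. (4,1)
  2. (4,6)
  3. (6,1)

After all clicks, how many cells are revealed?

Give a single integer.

Answer: 13

Derivation:
Click 1 (4,1) count=1: revealed 1 new [(4,1)] -> total=1
Click 2 (4,6) count=1: revealed 1 new [(4,6)] -> total=2
Click 3 (6,1) count=0: revealed 11 new [(3,0) (3,1) (4,0) (5,0) (5,1) (5,2) (5,3) (6,0) (6,1) (6,2) (6,3)] -> total=13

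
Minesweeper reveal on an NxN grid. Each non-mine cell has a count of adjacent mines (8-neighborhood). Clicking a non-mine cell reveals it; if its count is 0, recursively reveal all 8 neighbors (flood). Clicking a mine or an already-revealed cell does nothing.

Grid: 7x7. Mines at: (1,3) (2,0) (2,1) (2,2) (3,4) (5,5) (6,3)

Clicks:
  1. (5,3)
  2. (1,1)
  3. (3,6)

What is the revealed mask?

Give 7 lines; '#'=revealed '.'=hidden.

Click 1 (5,3) count=1: revealed 1 new [(5,3)] -> total=1
Click 2 (1,1) count=3: revealed 1 new [(1,1)] -> total=2
Click 3 (3,6) count=0: revealed 13 new [(0,4) (0,5) (0,6) (1,4) (1,5) (1,6) (2,4) (2,5) (2,6) (3,5) (3,6) (4,5) (4,6)] -> total=15

Answer: ....###
.#..###
....###
.....##
.....##
...#...
.......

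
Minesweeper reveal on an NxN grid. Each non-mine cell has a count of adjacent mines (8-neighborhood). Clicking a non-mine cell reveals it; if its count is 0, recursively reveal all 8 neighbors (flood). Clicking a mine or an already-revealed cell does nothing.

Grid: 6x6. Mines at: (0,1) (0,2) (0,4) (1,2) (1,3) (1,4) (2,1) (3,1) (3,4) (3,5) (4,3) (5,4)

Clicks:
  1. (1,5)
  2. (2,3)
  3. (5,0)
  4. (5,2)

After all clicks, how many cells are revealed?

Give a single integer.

Answer: 8

Derivation:
Click 1 (1,5) count=2: revealed 1 new [(1,5)] -> total=1
Click 2 (2,3) count=4: revealed 1 new [(2,3)] -> total=2
Click 3 (5,0) count=0: revealed 6 new [(4,0) (4,1) (4,2) (5,0) (5,1) (5,2)] -> total=8
Click 4 (5,2) count=1: revealed 0 new [(none)] -> total=8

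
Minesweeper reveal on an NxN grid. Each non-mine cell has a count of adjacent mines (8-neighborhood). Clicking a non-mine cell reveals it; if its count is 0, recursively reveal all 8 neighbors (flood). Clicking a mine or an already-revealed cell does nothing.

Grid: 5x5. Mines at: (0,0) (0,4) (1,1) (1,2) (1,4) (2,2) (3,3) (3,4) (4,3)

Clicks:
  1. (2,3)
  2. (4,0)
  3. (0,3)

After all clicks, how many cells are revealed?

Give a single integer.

Click 1 (2,3) count=5: revealed 1 new [(2,3)] -> total=1
Click 2 (4,0) count=0: revealed 8 new [(2,0) (2,1) (3,0) (3,1) (3,2) (4,0) (4,1) (4,2)] -> total=9
Click 3 (0,3) count=3: revealed 1 new [(0,3)] -> total=10

Answer: 10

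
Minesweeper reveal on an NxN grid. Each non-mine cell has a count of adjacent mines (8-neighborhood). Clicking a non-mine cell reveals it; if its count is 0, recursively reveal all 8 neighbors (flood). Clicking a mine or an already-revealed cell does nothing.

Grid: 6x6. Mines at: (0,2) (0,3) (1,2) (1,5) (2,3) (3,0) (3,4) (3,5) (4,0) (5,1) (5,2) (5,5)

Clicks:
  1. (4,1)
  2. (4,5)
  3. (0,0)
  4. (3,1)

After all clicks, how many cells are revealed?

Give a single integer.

Click 1 (4,1) count=4: revealed 1 new [(4,1)] -> total=1
Click 2 (4,5) count=3: revealed 1 new [(4,5)] -> total=2
Click 3 (0,0) count=0: revealed 6 new [(0,0) (0,1) (1,0) (1,1) (2,0) (2,1)] -> total=8
Click 4 (3,1) count=2: revealed 1 new [(3,1)] -> total=9

Answer: 9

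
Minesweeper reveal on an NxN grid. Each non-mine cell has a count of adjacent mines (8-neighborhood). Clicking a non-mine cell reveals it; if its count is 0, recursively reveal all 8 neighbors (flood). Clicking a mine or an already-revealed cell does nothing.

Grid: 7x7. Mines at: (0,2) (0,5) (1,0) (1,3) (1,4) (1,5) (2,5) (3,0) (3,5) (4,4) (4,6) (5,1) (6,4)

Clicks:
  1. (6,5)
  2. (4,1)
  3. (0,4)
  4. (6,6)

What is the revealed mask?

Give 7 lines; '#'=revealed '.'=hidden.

Answer: ....#..
.......
.......
.......
.#.....
.....##
.....##

Derivation:
Click 1 (6,5) count=1: revealed 1 new [(6,5)] -> total=1
Click 2 (4,1) count=2: revealed 1 new [(4,1)] -> total=2
Click 3 (0,4) count=4: revealed 1 new [(0,4)] -> total=3
Click 4 (6,6) count=0: revealed 3 new [(5,5) (5,6) (6,6)] -> total=6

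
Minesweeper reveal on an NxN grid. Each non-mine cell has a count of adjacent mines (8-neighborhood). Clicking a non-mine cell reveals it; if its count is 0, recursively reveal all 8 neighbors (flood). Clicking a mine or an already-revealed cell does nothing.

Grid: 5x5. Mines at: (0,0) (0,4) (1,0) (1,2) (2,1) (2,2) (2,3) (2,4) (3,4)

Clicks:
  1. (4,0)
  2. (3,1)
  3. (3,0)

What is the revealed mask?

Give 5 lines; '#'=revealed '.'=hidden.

Answer: .....
.....
.....
####.
####.

Derivation:
Click 1 (4,0) count=0: revealed 8 new [(3,0) (3,1) (3,2) (3,3) (4,0) (4,1) (4,2) (4,3)] -> total=8
Click 2 (3,1) count=2: revealed 0 new [(none)] -> total=8
Click 3 (3,0) count=1: revealed 0 new [(none)] -> total=8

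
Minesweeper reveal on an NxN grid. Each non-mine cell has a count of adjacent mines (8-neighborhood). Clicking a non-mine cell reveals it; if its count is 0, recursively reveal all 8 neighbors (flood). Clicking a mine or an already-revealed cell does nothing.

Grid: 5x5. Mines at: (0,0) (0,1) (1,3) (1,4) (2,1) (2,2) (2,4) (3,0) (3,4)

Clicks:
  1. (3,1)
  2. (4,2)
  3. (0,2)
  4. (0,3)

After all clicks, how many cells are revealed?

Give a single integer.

Answer: 8

Derivation:
Click 1 (3,1) count=3: revealed 1 new [(3,1)] -> total=1
Click 2 (4,2) count=0: revealed 5 new [(3,2) (3,3) (4,1) (4,2) (4,3)] -> total=6
Click 3 (0,2) count=2: revealed 1 new [(0,2)] -> total=7
Click 4 (0,3) count=2: revealed 1 new [(0,3)] -> total=8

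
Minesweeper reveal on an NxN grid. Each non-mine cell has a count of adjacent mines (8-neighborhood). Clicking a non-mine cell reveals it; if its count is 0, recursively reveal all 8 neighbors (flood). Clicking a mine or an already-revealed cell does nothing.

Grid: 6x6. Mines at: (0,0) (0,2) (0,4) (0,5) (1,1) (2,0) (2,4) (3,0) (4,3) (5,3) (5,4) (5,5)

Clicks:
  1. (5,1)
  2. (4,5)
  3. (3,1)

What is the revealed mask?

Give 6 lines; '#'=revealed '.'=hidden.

Click 1 (5,1) count=0: revealed 6 new [(4,0) (4,1) (4,2) (5,0) (5,1) (5,2)] -> total=6
Click 2 (4,5) count=2: revealed 1 new [(4,5)] -> total=7
Click 3 (3,1) count=2: revealed 1 new [(3,1)] -> total=8

Answer: ......
......
......
.#....
###..#
###...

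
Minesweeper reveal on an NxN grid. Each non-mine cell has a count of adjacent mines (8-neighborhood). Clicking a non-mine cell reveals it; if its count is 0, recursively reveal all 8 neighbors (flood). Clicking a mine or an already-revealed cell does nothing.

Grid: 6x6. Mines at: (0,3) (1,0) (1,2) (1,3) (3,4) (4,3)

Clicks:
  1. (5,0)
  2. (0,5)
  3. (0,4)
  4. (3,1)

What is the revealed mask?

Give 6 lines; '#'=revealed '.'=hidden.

Click 1 (5,0) count=0: revealed 12 new [(2,0) (2,1) (2,2) (3,0) (3,1) (3,2) (4,0) (4,1) (4,2) (5,0) (5,1) (5,2)] -> total=12
Click 2 (0,5) count=0: revealed 6 new [(0,4) (0,5) (1,4) (1,5) (2,4) (2,5)] -> total=18
Click 3 (0,4) count=2: revealed 0 new [(none)] -> total=18
Click 4 (3,1) count=0: revealed 0 new [(none)] -> total=18

Answer: ....##
....##
###.##
###...
###...
###...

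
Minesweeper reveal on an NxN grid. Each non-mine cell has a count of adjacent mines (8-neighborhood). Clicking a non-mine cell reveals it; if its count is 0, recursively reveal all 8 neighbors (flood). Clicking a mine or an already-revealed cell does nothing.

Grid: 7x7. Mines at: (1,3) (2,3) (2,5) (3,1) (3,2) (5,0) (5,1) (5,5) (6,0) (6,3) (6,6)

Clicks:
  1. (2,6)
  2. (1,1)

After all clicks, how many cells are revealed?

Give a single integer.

Answer: 10

Derivation:
Click 1 (2,6) count=1: revealed 1 new [(2,6)] -> total=1
Click 2 (1,1) count=0: revealed 9 new [(0,0) (0,1) (0,2) (1,0) (1,1) (1,2) (2,0) (2,1) (2,2)] -> total=10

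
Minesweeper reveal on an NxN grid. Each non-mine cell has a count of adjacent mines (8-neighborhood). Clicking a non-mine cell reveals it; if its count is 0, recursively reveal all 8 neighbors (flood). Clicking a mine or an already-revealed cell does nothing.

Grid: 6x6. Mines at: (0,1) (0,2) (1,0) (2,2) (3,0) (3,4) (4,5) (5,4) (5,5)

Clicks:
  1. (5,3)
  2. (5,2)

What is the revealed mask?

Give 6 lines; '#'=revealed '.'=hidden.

Click 1 (5,3) count=1: revealed 1 new [(5,3)] -> total=1
Click 2 (5,2) count=0: revealed 10 new [(3,1) (3,2) (3,3) (4,0) (4,1) (4,2) (4,3) (5,0) (5,1) (5,2)] -> total=11

Answer: ......
......
......
.###..
####..
####..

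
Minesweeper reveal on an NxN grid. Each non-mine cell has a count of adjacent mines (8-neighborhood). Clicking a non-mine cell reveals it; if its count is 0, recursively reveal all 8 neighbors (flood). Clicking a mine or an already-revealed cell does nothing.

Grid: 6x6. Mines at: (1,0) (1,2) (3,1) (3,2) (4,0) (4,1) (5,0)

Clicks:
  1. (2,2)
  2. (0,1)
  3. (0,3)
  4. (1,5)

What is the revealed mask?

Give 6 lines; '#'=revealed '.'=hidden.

Answer: .#.###
...###
..####
...###
..####
..####

Derivation:
Click 1 (2,2) count=3: revealed 1 new [(2,2)] -> total=1
Click 2 (0,1) count=2: revealed 1 new [(0,1)] -> total=2
Click 3 (0,3) count=1: revealed 1 new [(0,3)] -> total=3
Click 4 (1,5) count=0: revealed 19 new [(0,4) (0,5) (1,3) (1,4) (1,5) (2,3) (2,4) (2,5) (3,3) (3,4) (3,5) (4,2) (4,3) (4,4) (4,5) (5,2) (5,3) (5,4) (5,5)] -> total=22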